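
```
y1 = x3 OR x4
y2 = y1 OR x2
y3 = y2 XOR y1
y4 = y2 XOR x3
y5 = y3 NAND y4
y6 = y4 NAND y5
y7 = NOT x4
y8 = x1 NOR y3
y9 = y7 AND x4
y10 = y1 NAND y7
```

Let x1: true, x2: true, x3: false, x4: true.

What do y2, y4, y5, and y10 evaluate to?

y2 = true; y4 = true; y5 = true; y10 = true

y1 = x3 OR x4 = false OR true = true
y2 = y1 OR x2 = true OR true = true
y3 = y2 XOR y1 = true XOR true = false
y4 = y2 XOR x3 = true XOR false = true
y5 = y3 NAND y4 = false NAND true = true
y7 = NOT x4 = NOT true = false
y10 = y1 NAND y7 = true NAND false = true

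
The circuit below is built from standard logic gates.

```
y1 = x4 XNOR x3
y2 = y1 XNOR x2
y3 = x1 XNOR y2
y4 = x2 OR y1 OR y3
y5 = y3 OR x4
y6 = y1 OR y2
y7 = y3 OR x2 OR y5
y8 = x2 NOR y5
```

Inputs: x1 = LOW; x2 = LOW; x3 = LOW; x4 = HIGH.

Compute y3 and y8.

y3 = LOW  y8 = LOW

y1 = x4 XNOR x3 = HIGH XNOR LOW = LOW
y2 = y1 XNOR x2 = LOW XNOR LOW = HIGH
y3 = x1 XNOR y2 = LOW XNOR HIGH = LOW
y5 = y3 OR x4 = LOW OR HIGH = HIGH
y8 = x2 NOR y5 = LOW NOR HIGH = LOW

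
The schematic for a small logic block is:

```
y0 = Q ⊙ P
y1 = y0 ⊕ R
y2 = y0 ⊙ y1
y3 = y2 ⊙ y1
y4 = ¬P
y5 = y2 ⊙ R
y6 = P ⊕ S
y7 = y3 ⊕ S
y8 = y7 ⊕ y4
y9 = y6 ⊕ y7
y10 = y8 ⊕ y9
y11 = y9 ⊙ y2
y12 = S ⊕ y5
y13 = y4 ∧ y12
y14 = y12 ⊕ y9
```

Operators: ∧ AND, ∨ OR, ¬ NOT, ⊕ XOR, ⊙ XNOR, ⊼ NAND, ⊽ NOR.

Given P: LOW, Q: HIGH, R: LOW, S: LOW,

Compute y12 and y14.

y12 = LOW, y14 = LOW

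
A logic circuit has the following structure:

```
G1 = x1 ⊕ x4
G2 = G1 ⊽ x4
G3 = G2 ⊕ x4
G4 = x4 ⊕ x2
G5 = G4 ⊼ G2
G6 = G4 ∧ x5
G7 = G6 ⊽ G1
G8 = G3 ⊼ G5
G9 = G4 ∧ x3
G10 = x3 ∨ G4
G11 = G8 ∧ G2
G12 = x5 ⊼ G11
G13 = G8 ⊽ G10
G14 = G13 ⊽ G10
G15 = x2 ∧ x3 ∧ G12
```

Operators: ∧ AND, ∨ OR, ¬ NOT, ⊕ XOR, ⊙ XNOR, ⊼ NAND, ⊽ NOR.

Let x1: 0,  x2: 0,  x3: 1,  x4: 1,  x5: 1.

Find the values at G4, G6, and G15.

G1 = x1 XOR x4 = 0 XOR 1 = 1
G2 = G1 NOR x4 = 1 NOR 1 = 0
G3 = G2 XOR x4 = 0 XOR 1 = 1
G4 = x4 XOR x2 = 1 XOR 0 = 1
G5 = G4 NAND G2 = 1 NAND 0 = 1
G6 = G4 AND x5 = 1 AND 1 = 1
G8 = G3 NAND G5 = 1 NAND 1 = 0
G11 = G8 AND G2 = 0 AND 0 = 0
G12 = x5 NAND G11 = 1 NAND 0 = 1
G15 = x2 AND x3 AND G12 = 0 AND 1 AND 1 = 0

G4 = 1  G6 = 1  G15 = 0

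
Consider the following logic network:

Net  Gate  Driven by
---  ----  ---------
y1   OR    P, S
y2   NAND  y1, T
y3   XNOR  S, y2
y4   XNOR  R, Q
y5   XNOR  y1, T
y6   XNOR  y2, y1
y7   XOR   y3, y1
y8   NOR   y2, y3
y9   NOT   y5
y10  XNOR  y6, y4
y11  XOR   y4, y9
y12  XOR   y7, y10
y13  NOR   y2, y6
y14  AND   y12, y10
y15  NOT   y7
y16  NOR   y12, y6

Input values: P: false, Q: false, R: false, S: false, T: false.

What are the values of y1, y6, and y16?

y1 = P OR S = false OR false = false
y2 = y1 NAND T = false NAND false = true
y3 = S XNOR y2 = false XNOR true = false
y4 = R XNOR Q = false XNOR false = true
y6 = y2 XNOR y1 = true XNOR false = false
y7 = y3 XOR y1 = false XOR false = false
y10 = y6 XNOR y4 = false XNOR true = false
y12 = y7 XOR y10 = false XOR false = false
y16 = y12 NOR y6 = false NOR false = true

y1 = false; y6 = false; y16 = true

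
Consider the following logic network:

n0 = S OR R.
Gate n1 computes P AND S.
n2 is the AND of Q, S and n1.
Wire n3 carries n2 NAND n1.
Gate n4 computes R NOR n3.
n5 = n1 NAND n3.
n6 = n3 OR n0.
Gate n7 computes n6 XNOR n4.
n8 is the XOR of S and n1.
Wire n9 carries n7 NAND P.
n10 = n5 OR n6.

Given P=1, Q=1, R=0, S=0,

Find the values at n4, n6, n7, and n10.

n0 = S OR R = 0 OR 0 = 0
n1 = P AND S = 1 AND 0 = 0
n2 = Q AND S AND n1 = 1 AND 0 AND 0 = 0
n3 = n2 NAND n1 = 0 NAND 0 = 1
n4 = R NOR n3 = 0 NOR 1 = 0
n5 = n1 NAND n3 = 0 NAND 1 = 1
n6 = n3 OR n0 = 1 OR 0 = 1
n7 = n6 XNOR n4 = 1 XNOR 0 = 0
n10 = n5 OR n6 = 1 OR 1 = 1

n4 = 0, n6 = 1, n7 = 0, n10 = 1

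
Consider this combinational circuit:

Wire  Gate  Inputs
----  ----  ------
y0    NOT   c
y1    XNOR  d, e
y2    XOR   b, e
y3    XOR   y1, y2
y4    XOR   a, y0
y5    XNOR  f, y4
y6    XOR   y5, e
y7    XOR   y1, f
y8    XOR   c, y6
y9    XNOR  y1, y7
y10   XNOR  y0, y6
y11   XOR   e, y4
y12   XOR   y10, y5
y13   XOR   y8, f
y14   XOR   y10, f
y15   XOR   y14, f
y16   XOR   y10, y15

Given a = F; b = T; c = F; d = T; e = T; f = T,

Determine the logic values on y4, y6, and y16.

y0 = NOT c = NOT F = T
y4 = a XOR y0 = F XOR T = T
y5 = f XNOR y4 = T XNOR T = T
y6 = y5 XOR e = T XOR T = F
y10 = y0 XNOR y6 = T XNOR F = F
y14 = y10 XOR f = F XOR T = T
y15 = y14 XOR f = T XOR T = F
y16 = y10 XOR y15 = F XOR F = F

y4 = T, y6 = F, y16 = F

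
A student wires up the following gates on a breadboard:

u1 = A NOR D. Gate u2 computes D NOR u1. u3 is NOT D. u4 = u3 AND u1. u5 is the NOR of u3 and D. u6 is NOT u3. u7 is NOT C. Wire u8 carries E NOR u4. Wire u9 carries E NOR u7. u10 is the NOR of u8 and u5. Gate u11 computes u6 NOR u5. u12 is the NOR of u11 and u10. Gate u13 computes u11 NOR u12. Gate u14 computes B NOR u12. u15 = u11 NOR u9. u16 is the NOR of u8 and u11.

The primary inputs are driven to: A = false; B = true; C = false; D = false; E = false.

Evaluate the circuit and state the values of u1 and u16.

u1 = A NOR D = false NOR false = true
u3 = NOT D = NOT false = true
u4 = u3 AND u1 = true AND true = true
u5 = u3 NOR D = true NOR false = false
u6 = NOT u3 = NOT true = false
u8 = E NOR u4 = false NOR true = false
u11 = u6 NOR u5 = false NOR false = true
u16 = u8 NOR u11 = false NOR true = false

u1 = true, u16 = false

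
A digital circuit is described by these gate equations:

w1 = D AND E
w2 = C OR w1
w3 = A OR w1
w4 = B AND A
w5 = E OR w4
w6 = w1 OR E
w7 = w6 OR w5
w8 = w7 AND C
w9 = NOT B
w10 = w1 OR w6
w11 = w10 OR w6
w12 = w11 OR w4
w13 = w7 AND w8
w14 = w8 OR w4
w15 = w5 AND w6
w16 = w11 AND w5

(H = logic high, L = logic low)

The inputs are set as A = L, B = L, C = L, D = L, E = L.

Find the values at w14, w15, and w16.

w1 = D AND E = L AND L = L
w4 = B AND A = L AND L = L
w5 = E OR w4 = L OR L = L
w6 = w1 OR E = L OR L = L
w7 = w6 OR w5 = L OR L = L
w8 = w7 AND C = L AND L = L
w10 = w1 OR w6 = L OR L = L
w11 = w10 OR w6 = L OR L = L
w14 = w8 OR w4 = L OR L = L
w15 = w5 AND w6 = L AND L = L
w16 = w11 AND w5 = L AND L = L

w14 = L  w15 = L  w16 = L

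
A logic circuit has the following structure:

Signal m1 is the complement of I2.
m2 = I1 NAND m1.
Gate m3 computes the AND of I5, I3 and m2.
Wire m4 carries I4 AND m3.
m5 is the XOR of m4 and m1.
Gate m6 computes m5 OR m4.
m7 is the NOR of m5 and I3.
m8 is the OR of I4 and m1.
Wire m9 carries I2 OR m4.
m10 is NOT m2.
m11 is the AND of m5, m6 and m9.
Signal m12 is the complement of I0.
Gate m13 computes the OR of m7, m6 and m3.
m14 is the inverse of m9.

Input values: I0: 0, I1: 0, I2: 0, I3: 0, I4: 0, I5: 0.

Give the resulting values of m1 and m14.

m1 = NOT I2 = NOT 0 = 1
m2 = I1 NAND m1 = 0 NAND 1 = 1
m3 = I5 AND I3 AND m2 = 0 AND 0 AND 1 = 0
m4 = I4 AND m3 = 0 AND 0 = 0
m9 = I2 OR m4 = 0 OR 0 = 0
m14 = NOT m9 = NOT 0 = 1

m1 = 1, m14 = 1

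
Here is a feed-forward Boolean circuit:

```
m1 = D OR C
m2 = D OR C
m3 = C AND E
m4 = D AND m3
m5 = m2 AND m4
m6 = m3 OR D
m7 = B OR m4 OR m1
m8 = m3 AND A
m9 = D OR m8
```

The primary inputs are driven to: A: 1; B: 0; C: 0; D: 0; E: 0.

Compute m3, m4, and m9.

m3 = C AND E = 0 AND 0 = 0
m4 = D AND m3 = 0 AND 0 = 0
m8 = m3 AND A = 0 AND 1 = 0
m9 = D OR m8 = 0 OR 0 = 0

m3 = 0, m4 = 0, m9 = 0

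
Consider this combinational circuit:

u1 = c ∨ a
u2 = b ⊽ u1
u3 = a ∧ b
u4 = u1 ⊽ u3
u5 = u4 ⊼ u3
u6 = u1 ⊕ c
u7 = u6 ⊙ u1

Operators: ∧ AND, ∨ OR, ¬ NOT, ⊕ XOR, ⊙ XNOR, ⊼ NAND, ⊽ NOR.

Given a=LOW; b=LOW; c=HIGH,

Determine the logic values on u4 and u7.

u1 = c OR a = HIGH OR LOW = HIGH
u3 = a AND b = LOW AND LOW = LOW
u4 = u1 NOR u3 = HIGH NOR LOW = LOW
u6 = u1 XOR c = HIGH XOR HIGH = LOW
u7 = u6 XNOR u1 = LOW XNOR HIGH = LOW

u4 = LOW, u7 = LOW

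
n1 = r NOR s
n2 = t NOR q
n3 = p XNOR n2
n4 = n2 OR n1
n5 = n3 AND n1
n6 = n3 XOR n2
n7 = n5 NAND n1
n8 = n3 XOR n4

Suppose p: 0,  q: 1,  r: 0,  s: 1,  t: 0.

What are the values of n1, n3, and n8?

n1 = r NOR s = 0 NOR 1 = 0
n2 = t NOR q = 0 NOR 1 = 0
n3 = p XNOR n2 = 0 XNOR 0 = 1
n4 = n2 OR n1 = 0 OR 0 = 0
n8 = n3 XOR n4 = 1 XOR 0 = 1

n1 = 0, n3 = 1, n8 = 1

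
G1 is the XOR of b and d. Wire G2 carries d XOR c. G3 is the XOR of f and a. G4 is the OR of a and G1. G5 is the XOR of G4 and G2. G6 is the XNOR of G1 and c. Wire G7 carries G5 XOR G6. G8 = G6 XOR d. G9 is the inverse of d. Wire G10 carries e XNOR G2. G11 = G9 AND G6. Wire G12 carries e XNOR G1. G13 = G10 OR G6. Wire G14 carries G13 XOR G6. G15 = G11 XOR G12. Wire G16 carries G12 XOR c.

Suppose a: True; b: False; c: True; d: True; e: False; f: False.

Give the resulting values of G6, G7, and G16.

G1 = b XOR d = False XOR True = True
G2 = d XOR c = True XOR True = False
G4 = a OR G1 = True OR True = True
G5 = G4 XOR G2 = True XOR False = True
G6 = G1 XNOR c = True XNOR True = True
G7 = G5 XOR G6 = True XOR True = False
G12 = e XNOR G1 = False XNOR True = False
G16 = G12 XOR c = False XOR True = True

G6 = True; G7 = False; G16 = True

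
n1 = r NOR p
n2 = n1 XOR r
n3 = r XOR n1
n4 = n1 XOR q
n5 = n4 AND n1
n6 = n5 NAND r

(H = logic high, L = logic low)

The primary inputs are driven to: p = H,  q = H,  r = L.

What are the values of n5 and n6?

n1 = r NOR p = L NOR H = L
n4 = n1 XOR q = L XOR H = H
n5 = n4 AND n1 = H AND L = L
n6 = n5 NAND r = L NAND L = H

n5 = L, n6 = H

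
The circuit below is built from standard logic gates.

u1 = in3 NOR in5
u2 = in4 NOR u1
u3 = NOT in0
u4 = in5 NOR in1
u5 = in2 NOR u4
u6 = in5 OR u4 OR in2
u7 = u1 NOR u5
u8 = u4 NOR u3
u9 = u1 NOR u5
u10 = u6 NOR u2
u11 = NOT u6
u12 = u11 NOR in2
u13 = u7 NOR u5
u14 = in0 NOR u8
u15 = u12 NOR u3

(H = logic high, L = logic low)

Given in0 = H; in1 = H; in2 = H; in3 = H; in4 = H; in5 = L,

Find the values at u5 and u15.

u3 = NOT in0 = NOT H = L
u4 = in5 NOR in1 = L NOR H = L
u5 = in2 NOR u4 = H NOR L = L
u6 = in5 OR u4 OR in2 = L OR L OR H = H
u11 = NOT u6 = NOT H = L
u12 = u11 NOR in2 = L NOR H = L
u15 = u12 NOR u3 = L NOR L = H

u5 = L, u15 = H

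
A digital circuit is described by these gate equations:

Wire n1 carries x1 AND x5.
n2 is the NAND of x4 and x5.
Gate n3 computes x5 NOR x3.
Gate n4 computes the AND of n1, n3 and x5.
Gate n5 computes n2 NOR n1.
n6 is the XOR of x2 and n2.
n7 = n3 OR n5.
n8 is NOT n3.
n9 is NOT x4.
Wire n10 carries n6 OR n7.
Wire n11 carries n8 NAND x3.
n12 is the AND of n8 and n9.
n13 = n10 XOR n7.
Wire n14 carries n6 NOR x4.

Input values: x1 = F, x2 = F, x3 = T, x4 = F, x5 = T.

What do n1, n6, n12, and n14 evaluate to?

n1 = x1 AND x5 = F AND T = F
n2 = x4 NAND x5 = F NAND T = T
n3 = x5 NOR x3 = T NOR T = F
n6 = x2 XOR n2 = F XOR T = T
n8 = NOT n3 = NOT F = T
n9 = NOT x4 = NOT F = T
n12 = n8 AND n9 = T AND T = T
n14 = n6 NOR x4 = T NOR F = F

n1 = F  n6 = T  n12 = T  n14 = F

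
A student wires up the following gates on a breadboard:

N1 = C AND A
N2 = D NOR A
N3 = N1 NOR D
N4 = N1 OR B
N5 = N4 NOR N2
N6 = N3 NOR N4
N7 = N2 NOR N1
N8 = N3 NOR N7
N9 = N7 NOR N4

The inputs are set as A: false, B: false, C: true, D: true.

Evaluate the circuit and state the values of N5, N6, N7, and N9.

N5 = true; N6 = true; N7 = true; N9 = false

N1 = C AND A = true AND false = false
N2 = D NOR A = true NOR false = false
N3 = N1 NOR D = false NOR true = false
N4 = N1 OR B = false OR false = false
N5 = N4 NOR N2 = false NOR false = true
N6 = N3 NOR N4 = false NOR false = true
N7 = N2 NOR N1 = false NOR false = true
N9 = N7 NOR N4 = true NOR false = false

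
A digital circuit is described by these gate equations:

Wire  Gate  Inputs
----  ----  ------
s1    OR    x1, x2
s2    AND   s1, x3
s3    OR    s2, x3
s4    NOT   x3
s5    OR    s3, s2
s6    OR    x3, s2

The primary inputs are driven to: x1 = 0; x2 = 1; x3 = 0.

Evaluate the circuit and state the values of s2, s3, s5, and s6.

s2 = 0; s3 = 0; s5 = 0; s6 = 0

s1 = x1 OR x2 = 0 OR 1 = 1
s2 = s1 AND x3 = 1 AND 0 = 0
s3 = s2 OR x3 = 0 OR 0 = 0
s5 = s3 OR s2 = 0 OR 0 = 0
s6 = x3 OR s2 = 0 OR 0 = 0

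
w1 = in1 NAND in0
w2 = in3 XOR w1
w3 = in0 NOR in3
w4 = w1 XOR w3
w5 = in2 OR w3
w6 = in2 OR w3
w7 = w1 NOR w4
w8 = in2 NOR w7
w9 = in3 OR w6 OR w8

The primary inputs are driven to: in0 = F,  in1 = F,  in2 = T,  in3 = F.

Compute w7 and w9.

w7 = F; w9 = T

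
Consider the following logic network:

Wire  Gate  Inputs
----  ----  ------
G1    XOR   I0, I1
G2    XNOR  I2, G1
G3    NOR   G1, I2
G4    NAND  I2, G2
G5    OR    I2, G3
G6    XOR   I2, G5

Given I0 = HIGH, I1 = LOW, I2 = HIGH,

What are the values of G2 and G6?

G1 = I0 XOR I1 = HIGH XOR LOW = HIGH
G2 = I2 XNOR G1 = HIGH XNOR HIGH = HIGH
G3 = G1 NOR I2 = HIGH NOR HIGH = LOW
G5 = I2 OR G3 = HIGH OR LOW = HIGH
G6 = I2 XOR G5 = HIGH XOR HIGH = LOW

G2 = HIGH  G6 = LOW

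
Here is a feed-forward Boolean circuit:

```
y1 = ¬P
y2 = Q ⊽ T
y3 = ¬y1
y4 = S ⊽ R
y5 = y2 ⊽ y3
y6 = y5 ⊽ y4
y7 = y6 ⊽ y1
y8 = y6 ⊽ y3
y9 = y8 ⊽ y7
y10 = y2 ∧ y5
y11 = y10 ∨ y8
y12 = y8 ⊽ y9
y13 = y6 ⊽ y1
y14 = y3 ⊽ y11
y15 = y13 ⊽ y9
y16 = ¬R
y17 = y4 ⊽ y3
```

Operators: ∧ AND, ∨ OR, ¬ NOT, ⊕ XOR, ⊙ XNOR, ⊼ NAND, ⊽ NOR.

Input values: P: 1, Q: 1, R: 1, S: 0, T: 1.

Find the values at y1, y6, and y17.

y1 = 0, y6 = 1, y17 = 0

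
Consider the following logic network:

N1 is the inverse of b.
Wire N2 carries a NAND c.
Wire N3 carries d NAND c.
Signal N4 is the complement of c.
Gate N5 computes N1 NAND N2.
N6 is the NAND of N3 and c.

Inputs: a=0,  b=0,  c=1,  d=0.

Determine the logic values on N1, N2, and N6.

N1 = 1, N2 = 1, N6 = 0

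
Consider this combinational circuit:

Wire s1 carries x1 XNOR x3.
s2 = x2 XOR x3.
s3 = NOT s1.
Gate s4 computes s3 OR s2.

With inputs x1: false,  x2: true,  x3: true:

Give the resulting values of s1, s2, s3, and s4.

s1 = false, s2 = false, s3 = true, s4 = true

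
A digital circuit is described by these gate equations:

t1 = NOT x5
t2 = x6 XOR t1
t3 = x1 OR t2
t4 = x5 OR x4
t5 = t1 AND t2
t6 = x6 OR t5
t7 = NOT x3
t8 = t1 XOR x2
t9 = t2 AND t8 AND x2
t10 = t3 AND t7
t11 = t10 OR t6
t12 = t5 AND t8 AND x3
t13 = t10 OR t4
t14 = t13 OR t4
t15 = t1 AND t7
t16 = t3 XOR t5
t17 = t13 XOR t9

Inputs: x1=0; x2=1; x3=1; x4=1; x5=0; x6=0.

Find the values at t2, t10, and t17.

t2 = 1; t10 = 0; t17 = 1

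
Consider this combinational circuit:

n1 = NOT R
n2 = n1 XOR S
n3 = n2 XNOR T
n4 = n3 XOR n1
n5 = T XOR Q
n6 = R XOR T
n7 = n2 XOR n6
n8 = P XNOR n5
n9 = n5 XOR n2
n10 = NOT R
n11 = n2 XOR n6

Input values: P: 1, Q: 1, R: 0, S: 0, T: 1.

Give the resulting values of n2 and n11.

n2 = 1  n11 = 0

n1 = NOT R = NOT 0 = 1
n2 = n1 XOR S = 1 XOR 0 = 1
n6 = R XOR T = 0 XOR 1 = 1
n11 = n2 XOR n6 = 1 XOR 1 = 0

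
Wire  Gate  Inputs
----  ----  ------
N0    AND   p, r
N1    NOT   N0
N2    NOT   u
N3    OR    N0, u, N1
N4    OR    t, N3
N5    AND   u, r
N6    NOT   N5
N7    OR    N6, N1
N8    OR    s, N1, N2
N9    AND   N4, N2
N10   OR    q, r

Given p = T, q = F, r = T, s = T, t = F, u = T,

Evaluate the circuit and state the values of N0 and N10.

N0 = T; N10 = T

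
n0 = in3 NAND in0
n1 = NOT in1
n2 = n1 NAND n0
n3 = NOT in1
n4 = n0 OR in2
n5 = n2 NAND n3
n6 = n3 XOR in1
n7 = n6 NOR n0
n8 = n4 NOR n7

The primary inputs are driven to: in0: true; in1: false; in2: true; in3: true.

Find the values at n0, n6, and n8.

n0 = in3 NAND in0 = true NAND true = false
n3 = NOT in1 = NOT false = true
n4 = n0 OR in2 = false OR true = true
n6 = n3 XOR in1 = true XOR false = true
n7 = n6 NOR n0 = true NOR false = false
n8 = n4 NOR n7 = true NOR false = false

n0 = false, n6 = true, n8 = false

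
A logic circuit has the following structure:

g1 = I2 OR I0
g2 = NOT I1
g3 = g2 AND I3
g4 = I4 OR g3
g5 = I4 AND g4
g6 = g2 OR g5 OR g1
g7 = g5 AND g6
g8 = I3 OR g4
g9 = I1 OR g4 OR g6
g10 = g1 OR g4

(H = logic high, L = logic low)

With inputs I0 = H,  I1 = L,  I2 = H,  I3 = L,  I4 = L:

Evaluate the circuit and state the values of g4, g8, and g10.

g4 = L, g8 = L, g10 = H

g1 = I2 OR I0 = H OR H = H
g2 = NOT I1 = NOT L = H
g3 = g2 AND I3 = H AND L = L
g4 = I4 OR g3 = L OR L = L
g8 = I3 OR g4 = L OR L = L
g10 = g1 OR g4 = H OR L = H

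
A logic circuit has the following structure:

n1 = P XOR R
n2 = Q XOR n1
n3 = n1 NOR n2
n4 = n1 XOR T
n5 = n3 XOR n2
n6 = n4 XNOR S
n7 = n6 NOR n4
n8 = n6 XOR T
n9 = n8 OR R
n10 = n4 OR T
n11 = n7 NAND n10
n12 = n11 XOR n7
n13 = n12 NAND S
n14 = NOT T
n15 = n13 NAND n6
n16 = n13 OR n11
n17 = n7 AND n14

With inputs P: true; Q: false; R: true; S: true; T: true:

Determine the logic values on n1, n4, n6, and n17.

n1 = false, n4 = true, n6 = true, n17 = false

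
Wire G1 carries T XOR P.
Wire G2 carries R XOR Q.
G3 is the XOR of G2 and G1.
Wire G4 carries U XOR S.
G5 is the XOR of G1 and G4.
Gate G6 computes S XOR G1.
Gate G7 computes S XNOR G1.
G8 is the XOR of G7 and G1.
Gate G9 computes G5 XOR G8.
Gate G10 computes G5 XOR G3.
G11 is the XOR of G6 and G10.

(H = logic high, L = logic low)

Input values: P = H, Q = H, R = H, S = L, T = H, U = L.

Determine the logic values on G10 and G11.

G10 = L, G11 = L

G1 = T XOR P = H XOR H = L
G2 = R XOR Q = H XOR H = L
G3 = G2 XOR G1 = L XOR L = L
G4 = U XOR S = L XOR L = L
G5 = G1 XOR G4 = L XOR L = L
G6 = S XOR G1 = L XOR L = L
G10 = G5 XOR G3 = L XOR L = L
G11 = G6 XOR G10 = L XOR L = L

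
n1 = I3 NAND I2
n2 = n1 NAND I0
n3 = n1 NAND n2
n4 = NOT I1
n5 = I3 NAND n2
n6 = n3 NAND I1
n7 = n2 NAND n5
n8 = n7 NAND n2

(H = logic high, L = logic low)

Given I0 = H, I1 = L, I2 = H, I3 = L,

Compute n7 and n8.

n7 = H, n8 = H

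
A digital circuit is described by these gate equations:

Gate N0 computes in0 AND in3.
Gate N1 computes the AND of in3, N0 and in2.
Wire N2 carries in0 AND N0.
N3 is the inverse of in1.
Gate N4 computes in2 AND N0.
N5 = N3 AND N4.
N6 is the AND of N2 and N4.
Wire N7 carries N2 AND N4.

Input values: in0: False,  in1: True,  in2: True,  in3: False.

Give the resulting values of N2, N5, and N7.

N0 = in0 AND in3 = False AND False = False
N2 = in0 AND N0 = False AND False = False
N3 = NOT in1 = NOT True = False
N4 = in2 AND N0 = True AND False = False
N5 = N3 AND N4 = False AND False = False
N7 = N2 AND N4 = False AND False = False

N2 = False, N5 = False, N7 = False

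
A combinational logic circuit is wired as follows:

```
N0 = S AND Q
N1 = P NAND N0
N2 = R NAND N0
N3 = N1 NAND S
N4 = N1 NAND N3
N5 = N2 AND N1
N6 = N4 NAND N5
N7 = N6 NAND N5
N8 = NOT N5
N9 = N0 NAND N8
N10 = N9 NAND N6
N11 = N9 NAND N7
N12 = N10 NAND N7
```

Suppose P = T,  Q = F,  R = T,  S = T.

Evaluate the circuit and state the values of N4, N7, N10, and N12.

N4 = T, N7 = T, N10 = T, N12 = F

N0 = S AND Q = T AND F = F
N1 = P NAND N0 = T NAND F = T
N2 = R NAND N0 = T NAND F = T
N3 = N1 NAND S = T NAND T = F
N4 = N1 NAND N3 = T NAND F = T
N5 = N2 AND N1 = T AND T = T
N6 = N4 NAND N5 = T NAND T = F
N7 = N6 NAND N5 = F NAND T = T
N8 = NOT N5 = NOT T = F
N9 = N0 NAND N8 = F NAND F = T
N10 = N9 NAND N6 = T NAND F = T
N12 = N10 NAND N7 = T NAND T = F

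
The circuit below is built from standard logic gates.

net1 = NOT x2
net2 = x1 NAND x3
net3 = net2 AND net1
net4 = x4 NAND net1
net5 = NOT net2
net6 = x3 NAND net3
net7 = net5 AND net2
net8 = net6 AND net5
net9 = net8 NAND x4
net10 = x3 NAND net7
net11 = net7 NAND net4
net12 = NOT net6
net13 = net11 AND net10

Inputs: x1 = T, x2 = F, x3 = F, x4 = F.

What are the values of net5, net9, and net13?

net5 = F  net9 = T  net13 = T

net1 = NOT x2 = NOT F = T
net2 = x1 NAND x3 = T NAND F = T
net3 = net2 AND net1 = T AND T = T
net4 = x4 NAND net1 = F NAND T = T
net5 = NOT net2 = NOT T = F
net6 = x3 NAND net3 = F NAND T = T
net7 = net5 AND net2 = F AND T = F
net8 = net6 AND net5 = T AND F = F
net9 = net8 NAND x4 = F NAND F = T
net10 = x3 NAND net7 = F NAND F = T
net11 = net7 NAND net4 = F NAND T = T
net13 = net11 AND net10 = T AND T = T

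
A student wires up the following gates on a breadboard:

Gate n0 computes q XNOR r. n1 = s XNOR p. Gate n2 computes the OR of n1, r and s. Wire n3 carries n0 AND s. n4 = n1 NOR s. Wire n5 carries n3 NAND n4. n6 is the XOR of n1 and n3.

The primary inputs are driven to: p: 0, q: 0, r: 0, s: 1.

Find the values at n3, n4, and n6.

n0 = q XNOR r = 0 XNOR 0 = 1
n1 = s XNOR p = 1 XNOR 0 = 0
n3 = n0 AND s = 1 AND 1 = 1
n4 = n1 NOR s = 0 NOR 1 = 0
n6 = n1 XOR n3 = 0 XOR 1 = 1

n3 = 1, n4 = 0, n6 = 1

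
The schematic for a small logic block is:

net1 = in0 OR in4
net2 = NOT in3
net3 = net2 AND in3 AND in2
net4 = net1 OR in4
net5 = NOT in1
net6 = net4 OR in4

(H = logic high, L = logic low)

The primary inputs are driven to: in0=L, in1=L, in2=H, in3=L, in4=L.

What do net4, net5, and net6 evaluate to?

net1 = in0 OR in4 = L OR L = L
net4 = net1 OR in4 = L OR L = L
net5 = NOT in1 = NOT L = H
net6 = net4 OR in4 = L OR L = L

net4 = L, net5 = H, net6 = L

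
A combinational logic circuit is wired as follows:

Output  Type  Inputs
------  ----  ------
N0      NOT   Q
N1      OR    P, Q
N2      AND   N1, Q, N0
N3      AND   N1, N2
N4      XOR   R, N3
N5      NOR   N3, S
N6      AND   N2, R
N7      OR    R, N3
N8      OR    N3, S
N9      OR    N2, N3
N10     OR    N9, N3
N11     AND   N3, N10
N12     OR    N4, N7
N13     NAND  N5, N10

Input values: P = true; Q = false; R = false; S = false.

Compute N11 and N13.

N0 = NOT Q = NOT false = true
N1 = P OR Q = true OR false = true
N2 = N1 AND Q AND N0 = true AND false AND true = false
N3 = N1 AND N2 = true AND false = false
N5 = N3 NOR S = false NOR false = true
N9 = N2 OR N3 = false OR false = false
N10 = N9 OR N3 = false OR false = false
N11 = N3 AND N10 = false AND false = false
N13 = N5 NAND N10 = true NAND false = true

N11 = false, N13 = true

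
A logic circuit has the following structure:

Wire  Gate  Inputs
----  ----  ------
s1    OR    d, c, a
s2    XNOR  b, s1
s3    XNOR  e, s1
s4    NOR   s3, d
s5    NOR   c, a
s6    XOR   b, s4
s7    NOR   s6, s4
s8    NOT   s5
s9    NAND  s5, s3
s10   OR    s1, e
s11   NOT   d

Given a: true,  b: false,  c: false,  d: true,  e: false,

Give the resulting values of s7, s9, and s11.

s1 = d OR c OR a = true OR false OR true = true
s3 = e XNOR s1 = false XNOR true = false
s4 = s3 NOR d = false NOR true = false
s5 = c NOR a = false NOR true = false
s6 = b XOR s4 = false XOR false = false
s7 = s6 NOR s4 = false NOR false = true
s9 = s5 NAND s3 = false NAND false = true
s11 = NOT d = NOT true = false

s7 = true  s9 = true  s11 = false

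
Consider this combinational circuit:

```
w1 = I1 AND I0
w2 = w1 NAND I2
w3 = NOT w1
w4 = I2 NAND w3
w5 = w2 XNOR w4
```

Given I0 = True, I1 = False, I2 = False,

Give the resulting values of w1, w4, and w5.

w1 = False  w4 = True  w5 = True

w1 = I1 AND I0 = False AND True = False
w2 = w1 NAND I2 = False NAND False = True
w3 = NOT w1 = NOT False = True
w4 = I2 NAND w3 = False NAND True = True
w5 = w2 XNOR w4 = True XNOR True = True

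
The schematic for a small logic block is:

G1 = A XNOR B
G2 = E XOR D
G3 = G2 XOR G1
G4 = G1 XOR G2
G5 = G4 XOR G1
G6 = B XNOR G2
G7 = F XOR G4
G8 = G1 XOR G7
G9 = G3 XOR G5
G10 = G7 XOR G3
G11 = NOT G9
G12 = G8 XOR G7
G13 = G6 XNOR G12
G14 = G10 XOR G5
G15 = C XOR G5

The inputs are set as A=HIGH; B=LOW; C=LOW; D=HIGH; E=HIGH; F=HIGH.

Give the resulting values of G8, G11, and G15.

G8 = HIGH, G11 = HIGH, G15 = LOW

G1 = A XNOR B = HIGH XNOR LOW = LOW
G2 = E XOR D = HIGH XOR HIGH = LOW
G3 = G2 XOR G1 = LOW XOR LOW = LOW
G4 = G1 XOR G2 = LOW XOR LOW = LOW
G5 = G4 XOR G1 = LOW XOR LOW = LOW
G7 = F XOR G4 = HIGH XOR LOW = HIGH
G8 = G1 XOR G7 = LOW XOR HIGH = HIGH
G9 = G3 XOR G5 = LOW XOR LOW = LOW
G11 = NOT G9 = NOT LOW = HIGH
G15 = C XOR G5 = LOW XOR LOW = LOW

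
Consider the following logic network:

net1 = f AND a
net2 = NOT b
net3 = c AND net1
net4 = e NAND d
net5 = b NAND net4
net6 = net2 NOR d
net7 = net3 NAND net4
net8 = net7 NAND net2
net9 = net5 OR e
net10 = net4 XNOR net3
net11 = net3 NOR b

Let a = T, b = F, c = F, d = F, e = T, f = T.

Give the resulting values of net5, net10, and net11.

net1 = f AND a = T AND T = T
net3 = c AND net1 = F AND T = F
net4 = e NAND d = T NAND F = T
net5 = b NAND net4 = F NAND T = T
net10 = net4 XNOR net3 = T XNOR F = F
net11 = net3 NOR b = F NOR F = T

net5 = T; net10 = F; net11 = T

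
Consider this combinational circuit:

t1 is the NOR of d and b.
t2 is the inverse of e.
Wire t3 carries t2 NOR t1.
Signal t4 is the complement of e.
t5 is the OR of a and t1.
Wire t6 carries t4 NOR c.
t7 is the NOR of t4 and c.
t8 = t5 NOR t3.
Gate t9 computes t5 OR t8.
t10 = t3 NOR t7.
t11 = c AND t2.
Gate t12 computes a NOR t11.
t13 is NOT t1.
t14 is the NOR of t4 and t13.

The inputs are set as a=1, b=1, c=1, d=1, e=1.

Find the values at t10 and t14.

t10 = 0, t14 = 0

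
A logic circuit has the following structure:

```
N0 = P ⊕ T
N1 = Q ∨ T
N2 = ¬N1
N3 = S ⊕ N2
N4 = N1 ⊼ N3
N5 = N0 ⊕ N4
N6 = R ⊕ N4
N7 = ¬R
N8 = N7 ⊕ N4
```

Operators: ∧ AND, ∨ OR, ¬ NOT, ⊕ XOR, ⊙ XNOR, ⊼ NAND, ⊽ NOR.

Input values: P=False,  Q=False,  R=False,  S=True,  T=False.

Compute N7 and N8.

N7 = True  N8 = False

N1 = Q OR T = False OR False = False
N2 = NOT N1 = NOT False = True
N3 = S XOR N2 = True XOR True = False
N4 = N1 NAND N3 = False NAND False = True
N7 = NOT R = NOT False = True
N8 = N7 XOR N4 = True XOR True = False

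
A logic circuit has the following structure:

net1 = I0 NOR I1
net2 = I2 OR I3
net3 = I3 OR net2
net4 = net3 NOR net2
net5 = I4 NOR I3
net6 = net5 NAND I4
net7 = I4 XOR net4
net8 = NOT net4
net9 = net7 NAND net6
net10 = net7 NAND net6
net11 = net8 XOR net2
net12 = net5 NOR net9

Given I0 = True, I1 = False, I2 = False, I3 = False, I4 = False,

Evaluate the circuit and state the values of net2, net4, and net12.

net2 = I2 OR I3 = False OR False = False
net3 = I3 OR net2 = False OR False = False
net4 = net3 NOR net2 = False NOR False = True
net5 = I4 NOR I3 = False NOR False = True
net6 = net5 NAND I4 = True NAND False = True
net7 = I4 XOR net4 = False XOR True = True
net9 = net7 NAND net6 = True NAND True = False
net12 = net5 NOR net9 = True NOR False = False

net2 = False, net4 = True, net12 = False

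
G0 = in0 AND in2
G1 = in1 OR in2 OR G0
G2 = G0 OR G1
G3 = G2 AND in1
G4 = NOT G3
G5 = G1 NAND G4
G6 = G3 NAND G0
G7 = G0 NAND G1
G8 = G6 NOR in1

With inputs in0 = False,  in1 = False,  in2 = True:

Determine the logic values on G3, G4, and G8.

G3 = False, G4 = True, G8 = False

G0 = in0 AND in2 = False AND True = False
G1 = in1 OR in2 OR G0 = False OR True OR False = True
G2 = G0 OR G1 = False OR True = True
G3 = G2 AND in1 = True AND False = False
G4 = NOT G3 = NOT False = True
G6 = G3 NAND G0 = False NAND False = True
G8 = G6 NOR in1 = True NOR False = False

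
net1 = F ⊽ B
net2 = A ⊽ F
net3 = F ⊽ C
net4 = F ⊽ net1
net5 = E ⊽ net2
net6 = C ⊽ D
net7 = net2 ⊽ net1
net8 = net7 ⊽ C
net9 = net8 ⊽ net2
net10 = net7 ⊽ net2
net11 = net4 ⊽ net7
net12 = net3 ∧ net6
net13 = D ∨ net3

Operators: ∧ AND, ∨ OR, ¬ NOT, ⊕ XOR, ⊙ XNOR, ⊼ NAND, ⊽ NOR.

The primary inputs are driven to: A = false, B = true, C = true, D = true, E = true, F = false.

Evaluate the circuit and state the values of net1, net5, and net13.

net1 = false, net5 = false, net13 = true

net1 = F NOR B = false NOR true = false
net2 = A NOR F = false NOR false = true
net3 = F NOR C = false NOR true = false
net5 = E NOR net2 = true NOR true = false
net13 = D OR net3 = true OR false = true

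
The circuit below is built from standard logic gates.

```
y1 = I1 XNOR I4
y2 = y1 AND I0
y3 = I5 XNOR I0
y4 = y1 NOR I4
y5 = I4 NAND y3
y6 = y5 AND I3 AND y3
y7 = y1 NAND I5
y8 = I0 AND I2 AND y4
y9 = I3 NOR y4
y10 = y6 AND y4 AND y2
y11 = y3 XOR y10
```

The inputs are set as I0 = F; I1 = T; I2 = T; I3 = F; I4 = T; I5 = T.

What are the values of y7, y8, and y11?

y1 = I1 XNOR I4 = T XNOR T = T
y2 = y1 AND I0 = T AND F = F
y3 = I5 XNOR I0 = T XNOR F = F
y4 = y1 NOR I4 = T NOR T = F
y5 = I4 NAND y3 = T NAND F = T
y6 = y5 AND I3 AND y3 = T AND F AND F = F
y7 = y1 NAND I5 = T NAND T = F
y8 = I0 AND I2 AND y4 = F AND T AND F = F
y10 = y6 AND y4 AND y2 = F AND F AND F = F
y11 = y3 XOR y10 = F XOR F = F

y7 = F, y8 = F, y11 = F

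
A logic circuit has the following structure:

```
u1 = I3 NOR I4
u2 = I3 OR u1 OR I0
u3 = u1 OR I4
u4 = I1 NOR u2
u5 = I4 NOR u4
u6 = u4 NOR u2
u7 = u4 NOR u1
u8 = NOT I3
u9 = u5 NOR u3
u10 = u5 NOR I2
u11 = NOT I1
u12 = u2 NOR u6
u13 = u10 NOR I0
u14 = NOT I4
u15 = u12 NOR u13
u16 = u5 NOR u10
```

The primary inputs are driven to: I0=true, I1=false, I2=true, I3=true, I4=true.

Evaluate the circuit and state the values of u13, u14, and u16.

u13 = false, u14 = false, u16 = true

u1 = I3 NOR I4 = true NOR true = false
u2 = I3 OR u1 OR I0 = true OR false OR true = true
u4 = I1 NOR u2 = false NOR true = false
u5 = I4 NOR u4 = true NOR false = false
u10 = u5 NOR I2 = false NOR true = false
u13 = u10 NOR I0 = false NOR true = false
u14 = NOT I4 = NOT true = false
u16 = u5 NOR u10 = false NOR false = true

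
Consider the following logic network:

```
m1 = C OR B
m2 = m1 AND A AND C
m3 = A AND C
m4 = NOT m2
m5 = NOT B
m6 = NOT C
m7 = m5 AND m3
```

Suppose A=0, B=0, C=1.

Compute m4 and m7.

m4 = 1  m7 = 0

m1 = C OR B = 1 OR 0 = 1
m2 = m1 AND A AND C = 1 AND 0 AND 1 = 0
m3 = A AND C = 0 AND 1 = 0
m4 = NOT m2 = NOT 0 = 1
m5 = NOT B = NOT 0 = 1
m7 = m5 AND m3 = 1 AND 0 = 0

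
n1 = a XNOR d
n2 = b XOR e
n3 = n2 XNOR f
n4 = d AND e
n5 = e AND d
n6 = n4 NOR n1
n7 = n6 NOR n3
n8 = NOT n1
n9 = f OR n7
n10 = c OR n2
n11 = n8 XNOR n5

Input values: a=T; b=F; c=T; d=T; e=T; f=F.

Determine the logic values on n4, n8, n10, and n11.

n1 = a XNOR d = T XNOR T = T
n2 = b XOR e = F XOR T = T
n4 = d AND e = T AND T = T
n5 = e AND d = T AND T = T
n8 = NOT n1 = NOT T = F
n10 = c OR n2 = T OR T = T
n11 = n8 XNOR n5 = F XNOR T = F

n4 = T; n8 = F; n10 = T; n11 = F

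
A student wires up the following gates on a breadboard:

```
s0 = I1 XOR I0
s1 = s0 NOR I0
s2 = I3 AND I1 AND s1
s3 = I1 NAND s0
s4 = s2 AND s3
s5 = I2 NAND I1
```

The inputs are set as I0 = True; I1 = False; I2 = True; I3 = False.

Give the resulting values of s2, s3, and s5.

s2 = False, s3 = True, s5 = True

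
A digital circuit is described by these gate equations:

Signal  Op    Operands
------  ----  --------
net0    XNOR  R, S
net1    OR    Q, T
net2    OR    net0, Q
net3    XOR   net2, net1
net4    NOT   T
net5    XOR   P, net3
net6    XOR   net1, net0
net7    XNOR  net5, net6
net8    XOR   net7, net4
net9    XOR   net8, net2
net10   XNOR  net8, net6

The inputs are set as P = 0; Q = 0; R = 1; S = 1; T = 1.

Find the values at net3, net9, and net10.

net3 = 0  net9 = 0  net10 = 0

net0 = R XNOR S = 1 XNOR 1 = 1
net1 = Q OR T = 0 OR 1 = 1
net2 = net0 OR Q = 1 OR 0 = 1
net3 = net2 XOR net1 = 1 XOR 1 = 0
net4 = NOT T = NOT 1 = 0
net5 = P XOR net3 = 0 XOR 0 = 0
net6 = net1 XOR net0 = 1 XOR 1 = 0
net7 = net5 XNOR net6 = 0 XNOR 0 = 1
net8 = net7 XOR net4 = 1 XOR 0 = 1
net9 = net8 XOR net2 = 1 XOR 1 = 0
net10 = net8 XNOR net6 = 1 XNOR 0 = 0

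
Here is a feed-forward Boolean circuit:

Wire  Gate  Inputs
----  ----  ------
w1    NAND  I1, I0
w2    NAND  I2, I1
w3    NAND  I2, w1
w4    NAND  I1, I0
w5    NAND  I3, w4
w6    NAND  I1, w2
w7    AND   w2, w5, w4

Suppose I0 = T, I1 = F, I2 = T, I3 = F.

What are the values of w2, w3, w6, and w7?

w1 = I1 NAND I0 = F NAND T = T
w2 = I2 NAND I1 = T NAND F = T
w3 = I2 NAND w1 = T NAND T = F
w4 = I1 NAND I0 = F NAND T = T
w5 = I3 NAND w4 = F NAND T = T
w6 = I1 NAND w2 = F NAND T = T
w7 = w2 AND w5 AND w4 = T AND T AND T = T

w2 = T, w3 = F, w6 = T, w7 = T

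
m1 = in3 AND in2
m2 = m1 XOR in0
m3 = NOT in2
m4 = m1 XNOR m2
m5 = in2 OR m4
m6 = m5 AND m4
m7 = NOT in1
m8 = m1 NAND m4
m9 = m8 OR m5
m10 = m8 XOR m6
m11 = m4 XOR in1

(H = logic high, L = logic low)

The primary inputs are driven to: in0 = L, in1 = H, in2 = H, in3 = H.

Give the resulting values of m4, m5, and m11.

m4 = H, m5 = H, m11 = L

m1 = in3 AND in2 = H AND H = H
m2 = m1 XOR in0 = H XOR L = H
m4 = m1 XNOR m2 = H XNOR H = H
m5 = in2 OR m4 = H OR H = H
m11 = m4 XOR in1 = H XOR H = L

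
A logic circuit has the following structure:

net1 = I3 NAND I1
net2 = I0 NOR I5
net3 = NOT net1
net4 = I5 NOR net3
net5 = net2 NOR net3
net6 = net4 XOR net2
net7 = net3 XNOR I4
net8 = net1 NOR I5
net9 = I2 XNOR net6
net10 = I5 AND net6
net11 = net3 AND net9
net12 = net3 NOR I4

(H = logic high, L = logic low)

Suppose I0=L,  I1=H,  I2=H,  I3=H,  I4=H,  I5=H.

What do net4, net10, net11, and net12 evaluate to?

net1 = I3 NAND I1 = H NAND H = L
net2 = I0 NOR I5 = L NOR H = L
net3 = NOT net1 = NOT L = H
net4 = I5 NOR net3 = H NOR H = L
net6 = net4 XOR net2 = L XOR L = L
net9 = I2 XNOR net6 = H XNOR L = L
net10 = I5 AND net6 = H AND L = L
net11 = net3 AND net9 = H AND L = L
net12 = net3 NOR I4 = H NOR H = L

net4 = L; net10 = L; net11 = L; net12 = L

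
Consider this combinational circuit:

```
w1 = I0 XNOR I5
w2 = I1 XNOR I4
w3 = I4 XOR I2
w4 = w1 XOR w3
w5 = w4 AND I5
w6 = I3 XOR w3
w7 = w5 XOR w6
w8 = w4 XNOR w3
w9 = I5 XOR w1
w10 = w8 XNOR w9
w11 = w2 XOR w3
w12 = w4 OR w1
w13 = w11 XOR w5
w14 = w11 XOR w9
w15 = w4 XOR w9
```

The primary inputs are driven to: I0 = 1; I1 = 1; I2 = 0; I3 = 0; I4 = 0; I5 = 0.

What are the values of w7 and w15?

w7 = 0  w15 = 0

w1 = I0 XNOR I5 = 1 XNOR 0 = 0
w3 = I4 XOR I2 = 0 XOR 0 = 0
w4 = w1 XOR w3 = 0 XOR 0 = 0
w5 = w4 AND I5 = 0 AND 0 = 0
w6 = I3 XOR w3 = 0 XOR 0 = 0
w7 = w5 XOR w6 = 0 XOR 0 = 0
w9 = I5 XOR w1 = 0 XOR 0 = 0
w15 = w4 XOR w9 = 0 XOR 0 = 0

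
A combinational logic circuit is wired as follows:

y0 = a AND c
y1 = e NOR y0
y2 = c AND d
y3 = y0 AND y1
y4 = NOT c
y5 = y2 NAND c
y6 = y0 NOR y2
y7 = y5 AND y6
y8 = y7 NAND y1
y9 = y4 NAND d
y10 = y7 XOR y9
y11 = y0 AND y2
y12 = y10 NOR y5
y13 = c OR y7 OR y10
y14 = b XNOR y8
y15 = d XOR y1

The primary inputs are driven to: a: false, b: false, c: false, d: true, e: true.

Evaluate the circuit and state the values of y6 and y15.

y0 = a AND c = false AND false = false
y1 = e NOR y0 = true NOR false = false
y2 = c AND d = false AND true = false
y6 = y0 NOR y2 = false NOR false = true
y15 = d XOR y1 = true XOR false = true

y6 = true, y15 = true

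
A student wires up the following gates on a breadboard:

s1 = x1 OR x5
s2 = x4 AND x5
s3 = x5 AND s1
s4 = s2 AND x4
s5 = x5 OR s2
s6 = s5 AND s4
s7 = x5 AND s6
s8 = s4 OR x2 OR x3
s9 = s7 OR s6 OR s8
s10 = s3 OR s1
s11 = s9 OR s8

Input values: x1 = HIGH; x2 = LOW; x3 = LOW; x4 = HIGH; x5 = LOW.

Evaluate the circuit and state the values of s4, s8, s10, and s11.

s1 = x1 OR x5 = HIGH OR LOW = HIGH
s2 = x4 AND x5 = HIGH AND LOW = LOW
s3 = x5 AND s1 = LOW AND HIGH = LOW
s4 = s2 AND x4 = LOW AND HIGH = LOW
s5 = x5 OR s2 = LOW OR LOW = LOW
s6 = s5 AND s4 = LOW AND LOW = LOW
s7 = x5 AND s6 = LOW AND LOW = LOW
s8 = s4 OR x2 OR x3 = LOW OR LOW OR LOW = LOW
s9 = s7 OR s6 OR s8 = LOW OR LOW OR LOW = LOW
s10 = s3 OR s1 = LOW OR HIGH = HIGH
s11 = s9 OR s8 = LOW OR LOW = LOW

s4 = LOW  s8 = LOW  s10 = HIGH  s11 = LOW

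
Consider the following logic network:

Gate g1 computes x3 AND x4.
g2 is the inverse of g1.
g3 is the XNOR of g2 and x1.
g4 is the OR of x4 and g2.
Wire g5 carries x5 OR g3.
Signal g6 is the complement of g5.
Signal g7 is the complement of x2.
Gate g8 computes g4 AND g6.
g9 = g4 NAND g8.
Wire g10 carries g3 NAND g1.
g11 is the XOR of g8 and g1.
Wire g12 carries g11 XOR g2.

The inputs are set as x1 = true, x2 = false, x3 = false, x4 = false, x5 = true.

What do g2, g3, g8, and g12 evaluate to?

g1 = x3 AND x4 = false AND false = false
g2 = NOT g1 = NOT false = true
g3 = g2 XNOR x1 = true XNOR true = true
g4 = x4 OR g2 = false OR true = true
g5 = x5 OR g3 = true OR true = true
g6 = NOT g5 = NOT true = false
g8 = g4 AND g6 = true AND false = false
g11 = g8 XOR g1 = false XOR false = false
g12 = g11 XOR g2 = false XOR true = true

g2 = true, g3 = true, g8 = false, g12 = true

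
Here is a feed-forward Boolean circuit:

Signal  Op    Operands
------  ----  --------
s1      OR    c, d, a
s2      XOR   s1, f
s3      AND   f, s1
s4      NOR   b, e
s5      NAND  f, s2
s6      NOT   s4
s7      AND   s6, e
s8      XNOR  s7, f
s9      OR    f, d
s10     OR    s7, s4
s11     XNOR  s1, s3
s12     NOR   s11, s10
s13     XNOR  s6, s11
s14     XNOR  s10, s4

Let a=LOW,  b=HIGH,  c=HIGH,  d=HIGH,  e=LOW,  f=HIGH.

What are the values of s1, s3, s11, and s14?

s1 = c OR d OR a = HIGH OR HIGH OR LOW = HIGH
s3 = f AND s1 = HIGH AND HIGH = HIGH
s4 = b NOR e = HIGH NOR LOW = LOW
s6 = NOT s4 = NOT LOW = HIGH
s7 = s6 AND e = HIGH AND LOW = LOW
s10 = s7 OR s4 = LOW OR LOW = LOW
s11 = s1 XNOR s3 = HIGH XNOR HIGH = HIGH
s14 = s10 XNOR s4 = LOW XNOR LOW = HIGH

s1 = HIGH, s3 = HIGH, s11 = HIGH, s14 = HIGH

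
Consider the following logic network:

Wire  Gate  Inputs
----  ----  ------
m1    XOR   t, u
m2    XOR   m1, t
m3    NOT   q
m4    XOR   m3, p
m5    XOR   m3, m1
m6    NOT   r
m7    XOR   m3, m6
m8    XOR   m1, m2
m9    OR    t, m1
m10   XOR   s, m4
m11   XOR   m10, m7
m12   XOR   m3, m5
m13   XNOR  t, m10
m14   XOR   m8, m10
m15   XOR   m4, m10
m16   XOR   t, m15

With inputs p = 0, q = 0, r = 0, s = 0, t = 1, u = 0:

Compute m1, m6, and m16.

m1 = t XOR u = 1 XOR 0 = 1
m3 = NOT q = NOT 0 = 1
m4 = m3 XOR p = 1 XOR 0 = 1
m6 = NOT r = NOT 0 = 1
m10 = s XOR m4 = 0 XOR 1 = 1
m15 = m4 XOR m10 = 1 XOR 1 = 0
m16 = t XOR m15 = 1 XOR 0 = 1

m1 = 1, m6 = 1, m16 = 1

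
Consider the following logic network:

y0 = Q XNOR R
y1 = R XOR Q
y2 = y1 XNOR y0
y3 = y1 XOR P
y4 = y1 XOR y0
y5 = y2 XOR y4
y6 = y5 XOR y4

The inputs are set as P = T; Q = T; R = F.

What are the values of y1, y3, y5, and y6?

y0 = Q XNOR R = T XNOR F = F
y1 = R XOR Q = F XOR T = T
y2 = y1 XNOR y0 = T XNOR F = F
y3 = y1 XOR P = T XOR T = F
y4 = y1 XOR y0 = T XOR F = T
y5 = y2 XOR y4 = F XOR T = T
y6 = y5 XOR y4 = T XOR T = F

y1 = T  y3 = F  y5 = T  y6 = F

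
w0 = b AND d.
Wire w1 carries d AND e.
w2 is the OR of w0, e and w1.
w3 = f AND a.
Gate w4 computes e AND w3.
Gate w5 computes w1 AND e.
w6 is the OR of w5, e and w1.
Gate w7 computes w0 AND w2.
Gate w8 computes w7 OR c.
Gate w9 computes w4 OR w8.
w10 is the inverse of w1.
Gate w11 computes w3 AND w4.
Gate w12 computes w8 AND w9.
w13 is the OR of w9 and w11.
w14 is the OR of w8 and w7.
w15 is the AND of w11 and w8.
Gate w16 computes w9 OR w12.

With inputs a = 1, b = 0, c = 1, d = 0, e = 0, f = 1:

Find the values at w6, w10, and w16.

w0 = b AND d = 0 AND 0 = 0
w1 = d AND e = 0 AND 0 = 0
w2 = w0 OR e OR w1 = 0 OR 0 OR 0 = 0
w3 = f AND a = 1 AND 1 = 1
w4 = e AND w3 = 0 AND 1 = 0
w5 = w1 AND e = 0 AND 0 = 0
w6 = w5 OR e OR w1 = 0 OR 0 OR 0 = 0
w7 = w0 AND w2 = 0 AND 0 = 0
w8 = w7 OR c = 0 OR 1 = 1
w9 = w4 OR w8 = 0 OR 1 = 1
w10 = NOT w1 = NOT 0 = 1
w12 = w8 AND w9 = 1 AND 1 = 1
w16 = w9 OR w12 = 1 OR 1 = 1

w6 = 0  w10 = 1  w16 = 1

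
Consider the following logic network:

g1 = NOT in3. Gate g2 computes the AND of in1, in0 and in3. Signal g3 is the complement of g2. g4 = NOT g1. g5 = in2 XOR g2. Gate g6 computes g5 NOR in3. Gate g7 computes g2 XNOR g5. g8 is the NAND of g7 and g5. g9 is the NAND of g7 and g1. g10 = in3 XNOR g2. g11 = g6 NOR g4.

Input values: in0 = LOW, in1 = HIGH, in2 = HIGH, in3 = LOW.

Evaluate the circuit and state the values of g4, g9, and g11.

g1 = NOT in3 = NOT LOW = HIGH
g2 = in1 AND in0 AND in3 = HIGH AND LOW AND LOW = LOW
g4 = NOT g1 = NOT HIGH = LOW
g5 = in2 XOR g2 = HIGH XOR LOW = HIGH
g6 = g5 NOR in3 = HIGH NOR LOW = LOW
g7 = g2 XNOR g5 = LOW XNOR HIGH = LOW
g9 = g7 NAND g1 = LOW NAND HIGH = HIGH
g11 = g6 NOR g4 = LOW NOR LOW = HIGH

g4 = LOW, g9 = HIGH, g11 = HIGH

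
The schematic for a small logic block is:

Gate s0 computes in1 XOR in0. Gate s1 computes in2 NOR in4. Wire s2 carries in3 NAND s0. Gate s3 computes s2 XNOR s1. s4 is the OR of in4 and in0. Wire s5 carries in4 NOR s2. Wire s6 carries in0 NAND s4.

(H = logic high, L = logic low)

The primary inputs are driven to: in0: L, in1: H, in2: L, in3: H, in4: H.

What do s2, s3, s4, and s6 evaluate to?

s0 = in1 XOR in0 = H XOR L = H
s1 = in2 NOR in4 = L NOR H = L
s2 = in3 NAND s0 = H NAND H = L
s3 = s2 XNOR s1 = L XNOR L = H
s4 = in4 OR in0 = H OR L = H
s6 = in0 NAND s4 = L NAND H = H

s2 = L, s3 = H, s4 = H, s6 = H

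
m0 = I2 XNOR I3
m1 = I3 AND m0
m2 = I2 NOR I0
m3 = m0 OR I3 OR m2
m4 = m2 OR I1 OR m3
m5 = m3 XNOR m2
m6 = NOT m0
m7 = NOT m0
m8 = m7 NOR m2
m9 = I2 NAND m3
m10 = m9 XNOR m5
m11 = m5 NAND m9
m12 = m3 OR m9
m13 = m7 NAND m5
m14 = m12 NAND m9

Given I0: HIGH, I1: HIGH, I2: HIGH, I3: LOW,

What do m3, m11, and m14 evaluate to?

m0 = I2 XNOR I3 = HIGH XNOR LOW = LOW
m2 = I2 NOR I0 = HIGH NOR HIGH = LOW
m3 = m0 OR I3 OR m2 = LOW OR LOW OR LOW = LOW
m5 = m3 XNOR m2 = LOW XNOR LOW = HIGH
m9 = I2 NAND m3 = HIGH NAND LOW = HIGH
m11 = m5 NAND m9 = HIGH NAND HIGH = LOW
m12 = m3 OR m9 = LOW OR HIGH = HIGH
m14 = m12 NAND m9 = HIGH NAND HIGH = LOW

m3 = LOW; m11 = LOW; m14 = LOW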